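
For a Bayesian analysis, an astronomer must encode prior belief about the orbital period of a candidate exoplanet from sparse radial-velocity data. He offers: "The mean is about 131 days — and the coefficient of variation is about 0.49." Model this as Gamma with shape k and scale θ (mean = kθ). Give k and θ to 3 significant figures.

For Gamma(k, scale θ): mean = kθ, variance = kθ², so CV = 1/√k.
CV = 0.49, hence k = 1/CV² = 4.16.
Then θ = mean/k = 131/4.16 = 31.5.

k ≈ 4.16, θ ≈ 31.5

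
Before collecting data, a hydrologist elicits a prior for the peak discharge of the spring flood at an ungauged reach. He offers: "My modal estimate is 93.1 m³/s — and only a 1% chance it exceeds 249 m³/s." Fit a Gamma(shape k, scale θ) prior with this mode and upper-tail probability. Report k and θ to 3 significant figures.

Gamma(k,θ) with k>1 has mode (k−1)θ, so θ = 93.1/(k−1).
Need P(X < 249) = 0.99 with θ tied to k this way. Start at k = 2, θ = 93.1: P(X<249) ≈ 0.747.
Too low — raise k to concentrate. Iterating converges to k ≈ 5.78.
Then θ = 93.1/(5.78−1) ≈ 19.5.

k ≈ 5.78, θ ≈ 19.5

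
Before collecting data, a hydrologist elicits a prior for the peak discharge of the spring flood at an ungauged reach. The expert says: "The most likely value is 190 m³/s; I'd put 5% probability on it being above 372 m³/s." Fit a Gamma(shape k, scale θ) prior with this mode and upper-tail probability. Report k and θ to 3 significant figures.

Gamma(k,θ) with k>1 has mode (k−1)θ, so θ = 190/(k−1).
Need P(X < 372) = 0.95 with θ tied to k this way. Start at k = 2, θ = 190: P(X<372) ≈ 0.582.
Too low — raise k to concentrate. Iterating converges to k ≈ 7.15.
Then θ = 190/(7.15−1) ≈ 30.9.

k ≈ 7.15, θ ≈ 30.9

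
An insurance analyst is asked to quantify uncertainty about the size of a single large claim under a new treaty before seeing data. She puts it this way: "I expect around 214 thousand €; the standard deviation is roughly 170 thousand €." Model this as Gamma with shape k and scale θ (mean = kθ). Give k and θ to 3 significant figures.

k ≈ 1.58, θ ≈ 135

For Gamma(k, scale θ): mean = kθ, variance = kθ², so CV = 1/√k.
CV = SD/mean = 170/214 = 0.7944, hence k = 1/CV² = 1.58.
Then θ = mean/k = 214/1.58 = 135.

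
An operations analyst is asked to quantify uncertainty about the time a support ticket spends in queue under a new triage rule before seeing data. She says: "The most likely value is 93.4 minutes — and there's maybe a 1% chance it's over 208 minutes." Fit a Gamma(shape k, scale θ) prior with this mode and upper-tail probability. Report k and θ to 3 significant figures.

Gamma(k,θ) with k>1 has mode (k−1)θ, so θ = 93.4/(k−1).
Need P(X < 208) = 0.99 with θ tied to k this way. Start at k = 2, θ = 93.4: P(X<208) ≈ 0.652.
Too low — raise k to concentrate. Iterating converges to k ≈ 8.5.
Then θ = 93.4/(8.5−1) ≈ 12.4.

k ≈ 8.5, θ ≈ 12.4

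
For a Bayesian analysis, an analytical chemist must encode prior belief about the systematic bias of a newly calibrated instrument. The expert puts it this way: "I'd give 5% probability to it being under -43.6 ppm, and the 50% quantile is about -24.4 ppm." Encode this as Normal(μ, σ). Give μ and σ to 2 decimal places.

μ = -24.40, σ = 11.67

For Normal(μ,σ), the p-quantile is μ + z_p·σ. Here z_{0.05} = -1.645, z_{0.5} = 0.
So -43.6 = μ − 1.645σ and -24.4 = μ + 0σ.
Subtracting: σ = (-24.4 − -43.6)/(0 − (-1.645)) = 11.67.
Then μ = -43.6 − (-1.645)·11.67 = -24.40.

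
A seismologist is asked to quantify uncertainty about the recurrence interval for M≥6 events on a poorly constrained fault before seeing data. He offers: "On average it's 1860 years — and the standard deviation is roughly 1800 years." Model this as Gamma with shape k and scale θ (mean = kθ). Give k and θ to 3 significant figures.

For Gamma(k, scale θ): mean = kθ, variance = kθ², so CV = 1/√k.
CV = SD/mean = 1800/1860 = 0.9677, hence k = 1/CV² = 1.07.
Then θ = mean/k = 1860/1.07 = 1740.

k ≈ 1.07, θ ≈ 1740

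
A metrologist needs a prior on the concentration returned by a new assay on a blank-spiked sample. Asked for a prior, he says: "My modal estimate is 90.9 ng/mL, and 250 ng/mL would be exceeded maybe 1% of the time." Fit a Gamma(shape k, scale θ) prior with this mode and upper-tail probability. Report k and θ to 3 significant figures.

k ≈ 5.49, θ ≈ 20.2

Gamma(k,θ) with k>1 has mode (k−1)θ, so θ = 90.9/(k−1).
Need P(X < 250) = 0.99 with θ tied to k this way. Start at k = 2, θ = 90.9: P(X<250) ≈ 0.760.
Too low — raise k to concentrate. Iterating converges to k ≈ 5.49.
Then θ = 90.9/(5.49−1) ≈ 20.2.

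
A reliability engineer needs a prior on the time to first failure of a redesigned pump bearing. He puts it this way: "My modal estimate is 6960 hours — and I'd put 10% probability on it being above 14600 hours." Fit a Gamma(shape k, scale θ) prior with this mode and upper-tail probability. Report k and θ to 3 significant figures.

Gamma(k,θ) with k>1 has mode (k−1)θ, so θ = 6960/(k−1).
Need P(X < 14600) = 0.9 with θ tied to k this way. Start at k = 2, θ = 6960: P(X<14600) ≈ 0.620.
Too low — raise k to concentrate. Iterating converges to k ≈ 4.5.
Then θ = 6960/(4.5−1) ≈ 1990.

k ≈ 4.5, θ ≈ 1990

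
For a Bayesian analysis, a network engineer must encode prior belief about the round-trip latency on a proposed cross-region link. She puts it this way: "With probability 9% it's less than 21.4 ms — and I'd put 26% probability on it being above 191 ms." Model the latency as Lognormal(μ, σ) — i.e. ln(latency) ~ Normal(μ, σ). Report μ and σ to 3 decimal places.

If T ~ Lognormal(μ,σ) then ln T ~ Normal(μ,σ), so the p-quantile of ln T is μ + z_p·σ.
ln(21.4) = 3.063 and ln(191) = 5.252; z_{0.09} = -1.341, z_{0.74} = 0.6433.
σ = (5.252 − 3.063)/(0.6433 − (-1.341)) = 1.103.
μ = 3.063 − (-1.341)·1.103 = 4.543.

μ ≈ 4.543, σ ≈ 1.103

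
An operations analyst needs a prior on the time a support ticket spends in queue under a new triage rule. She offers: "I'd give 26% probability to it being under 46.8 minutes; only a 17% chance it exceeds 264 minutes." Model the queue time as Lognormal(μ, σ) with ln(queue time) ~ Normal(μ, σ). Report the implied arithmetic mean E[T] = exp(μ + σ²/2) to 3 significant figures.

If T ~ Lognormal(μ,σ) then ln T ~ Normal(μ,σ), so the p-quantile of ln T is μ + z_p·σ.
ln(46.8) = 3.846 and ln(264) = 5.576; z_{0.26} = -0.6433, z_{0.83} = 0.9542.
σ = (5.576 − 3.846)/(0.9542 − (-0.6433)) = 1.083.
μ = 3.846 − (-0.6433)·1.083 = 4.543.
E[T] = exp(μ + σ²/2) = exp(4.543 + 0.5864) = 169 minutes.

E[T] ≈ 169 minutes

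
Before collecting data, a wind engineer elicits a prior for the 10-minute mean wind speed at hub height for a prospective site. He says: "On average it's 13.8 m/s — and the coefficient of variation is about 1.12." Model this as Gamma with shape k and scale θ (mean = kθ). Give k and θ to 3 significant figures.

k ≈ 0.797, θ ≈ 17.3

For Gamma(k, scale θ): mean = kθ, variance = kθ², so CV = 1/√k.
CV = 1.12, hence k = 1/CV² = 0.797.
Then θ = mean/k = 13.8/0.797 = 17.3.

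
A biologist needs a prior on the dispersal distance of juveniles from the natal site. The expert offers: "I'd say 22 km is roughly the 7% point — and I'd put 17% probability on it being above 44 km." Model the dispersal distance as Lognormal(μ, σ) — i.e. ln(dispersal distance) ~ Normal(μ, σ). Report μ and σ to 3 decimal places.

μ ≈ 3.512, σ ≈ 0.285

If T ~ Lognormal(μ,σ) then ln T ~ Normal(μ,σ), so the p-quantile of ln T is μ + z_p·σ.
ln(22) = 3.091 and ln(44) = 3.784; z_{0.07} = -1.476, z_{0.83} = 0.9542.
σ = (3.784 − 3.091)/(0.9542 − (-1.476)) = 0.285.
μ = 3.091 − (-1.476)·0.285 = 3.512.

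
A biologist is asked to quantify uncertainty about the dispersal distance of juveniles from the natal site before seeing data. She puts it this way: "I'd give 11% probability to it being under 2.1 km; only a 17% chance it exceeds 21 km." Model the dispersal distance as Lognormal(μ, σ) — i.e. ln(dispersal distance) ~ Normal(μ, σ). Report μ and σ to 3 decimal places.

μ ≈ 2.037, σ ≈ 1.056

If T ~ Lognormal(μ,σ) then ln T ~ Normal(μ,σ), so the p-quantile of ln T is μ + z_p·σ.
ln(2.1) = 0.7419 and ln(21) = 3.045; z_{0.11} = -1.227, z_{0.83} = 0.9542.
σ = (3.045 − 0.7419)/(0.9542 − (-1.227)) = 1.056.
μ = 0.7419 − (-1.227)·1.056 = 2.037.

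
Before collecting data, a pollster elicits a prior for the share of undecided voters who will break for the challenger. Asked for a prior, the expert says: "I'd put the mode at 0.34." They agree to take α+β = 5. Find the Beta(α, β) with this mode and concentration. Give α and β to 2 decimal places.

α = 2.02, β = 2.98

For α,β > 1 the Beta mode is (α−1)/(α+β−2). With α+β = 5, the mode is (α−1)/3.
Set (α−1)/3 = 0.34 → α = 1 + 0.34·3 = 2.02.
β = 5 − α = 2.98.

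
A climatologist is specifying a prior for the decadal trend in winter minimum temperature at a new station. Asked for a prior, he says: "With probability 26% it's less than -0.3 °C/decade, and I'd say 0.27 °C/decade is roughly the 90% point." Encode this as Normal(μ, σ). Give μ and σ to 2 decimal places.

For Normal(μ,σ), the p-quantile is μ + z_p·σ. Here z_{0.26} = -0.6433, z_{0.9} = 1.282.
So -0.3 = μ − 0.6433σ and 0.27 = μ + 1.282σ.
Subtracting: σ = (0.27 − -0.3)/(1.282 − (-0.6433)) = 0.30.
Then μ = -0.3 − (-0.6433)·0.30 = -0.11.

μ = -0.11, σ = 0.30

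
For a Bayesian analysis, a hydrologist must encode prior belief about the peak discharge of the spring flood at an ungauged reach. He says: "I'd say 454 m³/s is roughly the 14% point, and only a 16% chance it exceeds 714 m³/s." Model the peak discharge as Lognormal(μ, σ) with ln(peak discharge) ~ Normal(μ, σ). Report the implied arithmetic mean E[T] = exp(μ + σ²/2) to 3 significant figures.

E[T] ≈ 589 m³/s

If T ~ Lognormal(μ,σ) then ln T ~ Normal(μ,σ), so the p-quantile of ln T is μ + z_p·σ.
ln(454) = 6.118 and ln(714) = 6.571; z_{0.14} = -1.08, z_{0.84} = 0.9945.
σ = (6.571 − 6.118)/(0.9945 − (-1.08)) = 0.218.
μ = 6.118 − (-1.08)·0.218 = 6.354.
E[T] = exp(μ + σ²/2) = exp(6.354 + 0.0238) = 589 m³/s.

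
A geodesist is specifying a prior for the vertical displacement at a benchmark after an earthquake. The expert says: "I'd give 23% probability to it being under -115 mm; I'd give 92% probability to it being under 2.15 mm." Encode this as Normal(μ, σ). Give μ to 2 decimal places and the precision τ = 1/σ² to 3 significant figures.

μ = -74.63, τ = 0.000335

The p-quantile of Normal(μ,σ) is μ + z_p·σ, with z_{0.23} = -0.7388 and z_{0.92} = 1.405.
Eliminate σ: μ = (z₂·x₁ − z₁·x₂)/(z₂ − z₁) = (1.405·-115 − (-0.7388)·2.15)/2.144 = -74.63.
Then σ = (x₂ − x₁)/(z₂ − z₁) = (2.15 − -115)/2.144 = 54.64.
Precision τ = 1/σ² = 1/54.64² = 0.000335.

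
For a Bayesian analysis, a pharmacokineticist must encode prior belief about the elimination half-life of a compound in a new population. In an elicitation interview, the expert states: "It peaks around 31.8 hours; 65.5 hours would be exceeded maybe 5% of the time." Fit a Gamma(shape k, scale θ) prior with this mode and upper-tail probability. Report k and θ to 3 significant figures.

Gamma(k,θ) with k>1 has mode (k−1)θ, so θ = 31.8/(k−1).
Need P(X < 65.5) = 0.95 with θ tied to k this way. Start at k = 2, θ = 31.8: P(X<65.5) ≈ 0.610.
Too low — raise k to concentrate. Iterating converges to k ≈ 6.3.
Then θ = 31.8/(6.3−1) ≈ 6.

k ≈ 6.3, θ ≈ 6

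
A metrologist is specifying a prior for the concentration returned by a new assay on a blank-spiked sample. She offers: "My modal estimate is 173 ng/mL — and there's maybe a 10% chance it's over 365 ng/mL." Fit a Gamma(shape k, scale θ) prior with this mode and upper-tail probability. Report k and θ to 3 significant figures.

Gamma(k,θ) with k>1 has mode (k−1)θ, so θ = 173/(k−1).
Need P(X < 365) = 0.9 with θ tied to k this way. Start at k = 2, θ = 173: P(X<365) ≈ 0.623.
Too low — raise k to concentrate. Iterating converges to k ≈ 4.45.
Then θ = 173/(4.45−1) ≈ 50.2.

k ≈ 4.45, θ ≈ 50.2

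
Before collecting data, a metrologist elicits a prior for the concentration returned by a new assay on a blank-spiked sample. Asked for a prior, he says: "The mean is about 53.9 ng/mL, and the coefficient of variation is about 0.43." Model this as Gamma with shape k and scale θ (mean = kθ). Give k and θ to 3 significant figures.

For Gamma(k, scale θ): mean = kθ, variance = kθ², so CV = 1/√k.
CV = 0.43, hence k = 1/CV² = 5.41.
Then θ = mean/k = 53.9/5.41 = 9.97.

k ≈ 5.41, θ ≈ 9.97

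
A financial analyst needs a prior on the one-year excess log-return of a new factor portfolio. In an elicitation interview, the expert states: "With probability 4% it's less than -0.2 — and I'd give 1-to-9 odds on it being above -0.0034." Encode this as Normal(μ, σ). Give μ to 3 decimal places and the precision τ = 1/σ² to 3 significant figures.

μ = -0.086, τ = 238

The p-quantile of Normal(μ,σ) is μ + z_p·σ, with z_{0.04} = -1.751 and z_{0.9} = 1.282.
Eliminate σ: μ = (z₂·x₁ − z₁·x₂)/(z₂ − z₁) = (1.282·-0.2 − (-1.751)·-0.0034)/3.032 = -0.086.
Then σ = (x₂ − x₁)/(z₂ − z₁) = (-0.0034 − -0.2)/3.032 = 0.065.
Precision τ = 1/σ² = 1/0.06484² = 238.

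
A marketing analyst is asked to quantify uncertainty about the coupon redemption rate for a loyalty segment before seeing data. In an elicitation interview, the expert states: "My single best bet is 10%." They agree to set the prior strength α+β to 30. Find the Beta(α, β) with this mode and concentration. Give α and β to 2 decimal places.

For α,β > 1 the Beta mode is (α−1)/(α+β−2). With α+β = 30, the mode is (α−1)/28.
Set (α−1)/28 = 0.1 → α = 1 + 0.1·28 = 3.80.
β = 30 − α = 26.20.

α = 3.80, β = 26.20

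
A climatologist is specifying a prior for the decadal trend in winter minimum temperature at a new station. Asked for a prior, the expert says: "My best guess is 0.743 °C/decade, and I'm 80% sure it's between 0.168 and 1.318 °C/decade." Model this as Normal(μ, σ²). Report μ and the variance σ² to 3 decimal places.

A symmetric 80% interval runs μ ± z·σ with z = 1.282.
Half-width = 0.575, so σ = 0.575/1.282 = 0.4487 and σ² = 0.201.
μ is the stated best guess, 0.743.

μ = 0.743, σ² = 0.201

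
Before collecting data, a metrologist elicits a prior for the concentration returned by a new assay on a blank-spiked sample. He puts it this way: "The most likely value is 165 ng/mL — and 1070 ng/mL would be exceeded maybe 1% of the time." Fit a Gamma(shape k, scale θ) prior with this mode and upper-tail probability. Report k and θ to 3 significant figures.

k ≈ 2.03, θ ≈ 160

Gamma(k,θ) with k>1 has mode (k−1)θ, so θ = 165/(k−1).
Need P(X < 1070) = 0.99 with θ tied to k this way. Start at k = 2, θ = 165: P(X<1070) ≈ 0.989.
Too low — raise k to concentrate. Iterating converges to k ≈ 2.03.
Then θ = 165/(2.03−1) ≈ 160.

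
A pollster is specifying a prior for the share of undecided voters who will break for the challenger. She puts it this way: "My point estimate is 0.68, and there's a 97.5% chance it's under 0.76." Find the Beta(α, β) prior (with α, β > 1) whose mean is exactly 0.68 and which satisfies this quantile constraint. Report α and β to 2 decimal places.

α ≈ 81.79, β ≈ 38.49

With mean 0.68 fixed, write α = 0.68s, β = 0.32s where s = α+β.
Need P(θ < 0.76) = 0.975 under Beta(0.68s, 0.32s). Normal approximation: (q−m)/√(m(1−m)/s) ≈ z_{0.975} = 1.96, so s ≈ 0.68·0.32·(1.96)²/(0.76−0.68)² = 130.6.
At s = 130.6: P(θ<0.76) ≈ 0.980. Adjusting to match 0.975 gives s ≈ 120.29.
So α = 0.68·120.29 ≈ 81.79, β = 0.32·120.29 ≈ 38.49.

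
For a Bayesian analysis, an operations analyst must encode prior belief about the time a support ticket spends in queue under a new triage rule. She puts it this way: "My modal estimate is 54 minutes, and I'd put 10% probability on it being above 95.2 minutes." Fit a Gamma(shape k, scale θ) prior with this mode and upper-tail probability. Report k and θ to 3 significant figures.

k ≈ 6.91, θ ≈ 9.14

Gamma(k,θ) with k>1 has mode (k−1)θ, so θ = 54/(k−1).
Need P(X < 95.2) = 0.9 with θ tied to k this way. Start at k = 2, θ = 54: P(X<95.2) ≈ 0.526.
Too low — raise k to concentrate. Iterating converges to k ≈ 6.91.
Then θ = 54/(6.91−1) ≈ 9.14.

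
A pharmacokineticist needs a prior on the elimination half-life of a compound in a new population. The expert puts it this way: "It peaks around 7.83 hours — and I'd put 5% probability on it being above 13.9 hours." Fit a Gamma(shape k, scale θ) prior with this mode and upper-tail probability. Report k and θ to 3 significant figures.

k ≈ 9.47, θ ≈ 0.925

Gamma(k,θ) with k>1 has mode (k−1)θ, so θ = 7.83/(k−1).
Need P(X < 13.9) = 0.95 with θ tied to k this way. Start at k = 2, θ = 7.83: P(X<13.9) ≈ 0.530.
Too low — raise k to concentrate. Iterating converges to k ≈ 9.47.
Then θ = 7.83/(9.47−1) ≈ 0.925.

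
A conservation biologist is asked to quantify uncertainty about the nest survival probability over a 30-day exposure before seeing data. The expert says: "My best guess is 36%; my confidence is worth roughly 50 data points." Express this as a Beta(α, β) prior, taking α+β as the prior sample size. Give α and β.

Under the effective-sample-size interpretation, Beta(α, β) has prior mean α/(α+β) and prior sample size α+β.
So α+β = 50 and α/(α+β) = 0.36, giving α = 0.36·50 = 18 and β = 50 − 18 = 32.

α = 18, β = 32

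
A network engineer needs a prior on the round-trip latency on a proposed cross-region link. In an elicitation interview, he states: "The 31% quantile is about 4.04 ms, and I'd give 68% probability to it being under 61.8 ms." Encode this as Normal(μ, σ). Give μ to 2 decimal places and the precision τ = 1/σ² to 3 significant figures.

μ = 33.76, τ = 0.000278

The p-quantile of Normal(μ,σ) is μ + z_p·σ, with z_{0.31} = -0.4959 and z_{0.68} = 0.4677.
Eliminate σ: μ = (z₂·x₁ − z₁·x₂)/(z₂ − z₁) = (0.4677·4.04 − (-0.4959)·61.8)/0.9635 = 33.76.
Then σ = (x₂ − x₁)/(z₂ − z₁) = (61.8 − 4.04)/0.9635 = 59.95.
Precision τ = 1/σ² = 1/59.95² = 0.000278.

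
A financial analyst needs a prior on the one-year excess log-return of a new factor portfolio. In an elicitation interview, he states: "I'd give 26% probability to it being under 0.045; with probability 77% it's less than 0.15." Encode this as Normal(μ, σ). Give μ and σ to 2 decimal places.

The p-quantile of Normal(μ,σ) is μ + z_p·σ, with z_{0.26} = -0.6433 and z_{0.77} = 0.7388.
Eliminate σ: μ = (z₂·x₁ − z₁·x₂)/(z₂ − z₁) = (0.7388·0.045 − (-0.6433)·0.15)/1.382 = 0.09.
Then σ = (x₂ − x₁)/(z₂ − z₁) = (0.15 − 0.045)/1.382 = 0.08.

μ = 0.09, σ = 0.08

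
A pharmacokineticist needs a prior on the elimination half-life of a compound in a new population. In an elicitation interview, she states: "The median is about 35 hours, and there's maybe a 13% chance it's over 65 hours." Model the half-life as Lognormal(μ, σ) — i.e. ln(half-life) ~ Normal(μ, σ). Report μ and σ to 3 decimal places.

μ ≈ 3.555, σ ≈ 0.550

If T ~ Lognormal(μ,σ) then ln T ~ Normal(μ,σ), so the p-quantile of ln T is μ + z_p·σ.
ln(35) = 3.555 and ln(65) = 4.174; z_{0.5} = 0, z_{0.87} = 1.126.
σ = (4.174 − 3.555)/(1.126 − (0)) = 0.550.
μ = 3.555 − (0)·0.550 = 3.555.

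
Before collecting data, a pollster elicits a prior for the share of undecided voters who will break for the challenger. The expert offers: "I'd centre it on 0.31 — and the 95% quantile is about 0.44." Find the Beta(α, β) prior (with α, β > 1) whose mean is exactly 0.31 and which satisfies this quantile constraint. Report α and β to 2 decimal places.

α ≈ 11.34, β ≈ 25.25

With mean 0.31 fixed, write α = 0.31s, β = 0.69s where s = α+β.
Need P(θ < 0.44) = 0.95 under Beta(0.31s, 0.69s). Normal approximation: (q−m)/√(m(1−m)/s) ≈ z_{0.95} = 1.64, so s ≈ 0.31·0.69·(1.64)²/(0.44−0.31)² = 34.2.
At s = 34.2: P(θ<0.44) ≈ 0.944. Adjusting to match 0.95 gives s ≈ 36.59.
So α = 0.31·36.59 ≈ 11.34, β = 0.69·36.59 ≈ 25.25.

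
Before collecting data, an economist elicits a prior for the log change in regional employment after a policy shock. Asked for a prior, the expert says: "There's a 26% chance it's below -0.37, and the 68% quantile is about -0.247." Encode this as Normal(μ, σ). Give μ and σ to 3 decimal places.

μ = -0.299, σ = 0.111

For Normal(μ,σ), the p-quantile is μ + z_p·σ. Here z_{0.26} = -0.6433, z_{0.68} = 0.4677.
So -0.37 = μ − 0.6433σ and -0.247 = μ + 0.4677σ.
Subtracting: σ = (-0.247 − -0.37)/(0.4677 − (-0.6433)) = 0.111.
Then μ = -0.37 − (-0.6433)·0.111 = -0.299.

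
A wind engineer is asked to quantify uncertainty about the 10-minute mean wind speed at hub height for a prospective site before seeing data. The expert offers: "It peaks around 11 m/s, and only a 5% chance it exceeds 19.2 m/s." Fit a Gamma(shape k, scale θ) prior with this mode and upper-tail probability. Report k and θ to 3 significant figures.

k ≈ 9.99, θ ≈ 1.22

Gamma(k,θ) with k>1 has mode (k−1)θ, so θ = 11/(k−1).
Need P(X < 19.2) = 0.95 with θ tied to k this way. Start at k = 2, θ = 11: P(X<19.2) ≈ 0.521.
Too low — raise k to concentrate. Iterating converges to k ≈ 9.99.
Then θ = 11/(9.99−1) ≈ 1.22.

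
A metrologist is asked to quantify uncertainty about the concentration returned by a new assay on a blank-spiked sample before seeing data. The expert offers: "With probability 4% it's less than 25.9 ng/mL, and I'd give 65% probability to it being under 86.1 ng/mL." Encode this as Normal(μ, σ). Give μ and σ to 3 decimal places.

μ = 75.240, σ = 28.183

The p-quantile of Normal(μ,σ) is μ + z_p·σ, with z_{0.04} = -1.751 and z_{0.65} = 0.3853.
Eliminate σ: μ = (z₂·x₁ − z₁·x₂)/(z₂ − z₁) = (0.3853·25.9 − (-1.751)·86.1)/2.136 = 75.240.
Then σ = (x₂ − x₁)/(z₂ − z₁) = (86.1 − 25.9)/2.136 = 28.183.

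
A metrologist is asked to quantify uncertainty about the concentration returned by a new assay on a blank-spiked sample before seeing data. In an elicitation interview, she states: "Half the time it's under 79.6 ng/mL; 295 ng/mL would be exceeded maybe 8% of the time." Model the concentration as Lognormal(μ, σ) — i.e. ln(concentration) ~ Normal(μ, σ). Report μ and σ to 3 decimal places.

μ ≈ 4.377, σ ≈ 0.932

If T ~ Lognormal(μ,σ) then ln T ~ Normal(μ,σ), so the p-quantile of ln T is μ + z_p·σ.
ln(79.6) = 4.377 and ln(295) = 5.687; z_{0.5} = 0, z_{0.92} = 1.405.
σ = (5.687 − 4.377)/(1.405 − (0)) = 0.932.
μ = 4.377 − (0)·0.932 = 4.377.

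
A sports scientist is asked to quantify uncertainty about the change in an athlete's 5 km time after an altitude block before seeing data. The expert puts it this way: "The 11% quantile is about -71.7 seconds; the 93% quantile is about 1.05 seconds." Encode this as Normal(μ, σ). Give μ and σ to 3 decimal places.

μ = -38.680, σ = 26.921

The p-quantile of Normal(μ,σ) is μ + z_p·σ, with z_{0.11} = -1.227 and z_{0.93} = 1.476.
Eliminate σ: μ = (z₂·x₁ − z₁·x₂)/(z₂ − z₁) = (1.476·-71.7 − (-1.227)·1.05)/2.702 = -38.680.
Then σ = (x₂ − x₁)/(z₂ − z₁) = (1.05 − -71.7)/2.702 = 26.921.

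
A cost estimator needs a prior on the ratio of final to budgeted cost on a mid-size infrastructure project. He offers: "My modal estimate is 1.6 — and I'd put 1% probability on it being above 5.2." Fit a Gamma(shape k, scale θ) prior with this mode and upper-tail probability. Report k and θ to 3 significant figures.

Gamma(k,θ) with k>1 has mode (k−1)θ, so θ = 1.6/(k−1).
Need P(X < 5.2) = 0.99 with θ tied to k this way. Start at k = 2, θ = 1.6: P(X<5.2) ≈ 0.835.
Too low — raise k to concentrate. Iterating converges to k ≈ 4.18.
Then θ = 1.6/(4.18−1) ≈ 0.504.

k ≈ 4.18, θ ≈ 0.504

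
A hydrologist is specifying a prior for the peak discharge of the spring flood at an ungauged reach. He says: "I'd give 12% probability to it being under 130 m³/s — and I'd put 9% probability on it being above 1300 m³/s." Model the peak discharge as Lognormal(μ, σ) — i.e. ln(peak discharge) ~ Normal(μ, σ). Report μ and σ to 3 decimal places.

μ ≈ 5.943, σ ≈ 0.915

If T ~ Lognormal(μ,σ) then ln T ~ Normal(μ,σ), so the p-quantile of ln T is μ + z_p·σ.
ln(130) = 4.868 and ln(1300) = 7.17; z_{0.12} = -1.175, z_{0.91} = 1.341.
σ = (7.17 − 4.868)/(1.341 − (-1.175)) = 0.915.
μ = 4.868 − (-1.175)·0.915 = 5.943.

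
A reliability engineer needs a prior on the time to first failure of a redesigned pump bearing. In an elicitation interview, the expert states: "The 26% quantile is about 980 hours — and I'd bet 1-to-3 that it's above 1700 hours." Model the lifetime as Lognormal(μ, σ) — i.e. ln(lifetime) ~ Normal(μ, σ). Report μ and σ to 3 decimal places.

If T ~ Lognormal(μ,σ) then ln T ~ Normal(μ,σ), so the p-quantile of ln T is μ + z_p·σ.
ln(980) = 6.888 and ln(1700) = 7.438; z_{0.26} = -0.6433, z_{0.75} = 0.6745.
σ = (7.438 − 6.888)/(0.6745 − (-0.6433)) = 0.418.
μ = 6.888 − (-0.6433)·0.418 = 7.156.

μ ≈ 7.156, σ ≈ 0.418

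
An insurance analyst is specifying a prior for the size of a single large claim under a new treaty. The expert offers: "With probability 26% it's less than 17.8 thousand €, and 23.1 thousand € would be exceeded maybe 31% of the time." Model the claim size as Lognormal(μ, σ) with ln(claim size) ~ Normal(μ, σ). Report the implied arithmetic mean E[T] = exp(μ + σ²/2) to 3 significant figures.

If T ~ Lognormal(μ,σ) then ln T ~ Normal(μ,σ), so the p-quantile of ln T is μ + z_p·σ.
ln(17.8) = 2.879 and ln(23.1) = 3.14; z_{0.26} = -0.6433, z_{0.69} = 0.4959.
σ = (3.14 − 2.879)/(0.4959 − (-0.6433)) = 0.229.
μ = 2.879 − (-0.6433)·0.229 = 3.026.
E[T] = exp(μ + σ²/2) = exp(3.026 + 0.0262) = 21.2 thousand €.

E[T] ≈ 21.2 thousand €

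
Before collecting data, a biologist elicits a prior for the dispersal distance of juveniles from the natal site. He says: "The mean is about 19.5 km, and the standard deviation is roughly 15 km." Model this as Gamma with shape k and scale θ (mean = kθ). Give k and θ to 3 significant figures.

k ≈ 1.69, θ ≈ 11.5

For Gamma(k, scale θ): mean = kθ, variance = kθ², so CV = 1/√k.
CV = SD/mean = 15/19.5 = 0.7692, hence k = 1/CV² = 1.69.
Then θ = mean/k = 19.5/1.69 = 11.5.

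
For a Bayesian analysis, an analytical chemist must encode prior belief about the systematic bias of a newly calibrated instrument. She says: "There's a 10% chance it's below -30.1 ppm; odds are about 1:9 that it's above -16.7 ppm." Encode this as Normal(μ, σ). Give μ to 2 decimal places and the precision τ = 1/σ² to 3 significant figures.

μ = -23.40, τ = 0.0366

For Normal(μ,σ), the p-quantile is μ + z_p·σ. Here z_{0.1} = -1.282, z_{0.9} = 1.282.
So -30.1 = μ − 1.282σ and -16.7 = μ + 1.282σ.
Subtracting: σ = (-16.7 − -30.1)/(1.282 − (-1.282)) = 5.23.
Then μ = -30.1 − (-1.282)·5.23 = -23.40.
Precision τ = 1/σ² = 1/5.228² = 0.0366.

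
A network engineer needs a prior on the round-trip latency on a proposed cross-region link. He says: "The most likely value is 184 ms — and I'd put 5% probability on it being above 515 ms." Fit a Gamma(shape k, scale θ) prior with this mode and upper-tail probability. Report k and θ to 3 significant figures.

Gamma(k,θ) with k>1 has mode (k−1)θ, so θ = 184/(k−1).
Need P(X < 515) = 0.95 with θ tied to k this way. Start at k = 2, θ = 184: P(X<515) ≈ 0.769.
Too low — raise k to concentrate. Iterating converges to k ≈ 3.53.
Then θ = 184/(3.53−1) ≈ 72.8.

k ≈ 3.53, θ ≈ 72.8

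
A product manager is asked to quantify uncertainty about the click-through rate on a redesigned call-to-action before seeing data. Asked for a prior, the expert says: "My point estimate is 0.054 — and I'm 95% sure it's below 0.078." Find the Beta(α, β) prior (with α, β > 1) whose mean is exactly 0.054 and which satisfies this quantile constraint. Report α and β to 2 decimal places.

α ≈ 14.94, β ≈ 261.68

With mean 0.054 fixed, write α = 0.054s, β = 0.946s where s = α+β.
Need P(θ < 0.078) = 0.95 under Beta(0.054s, 0.946s). Normal approximation: (q−m)/√(m(1−m)/s) ≈ z_{0.95} = 1.64, so s ≈ 0.054·0.946·(1.64)²/(0.078−0.054)² = 239.9.
At s = 239.9: P(θ<0.078) ≈ 0.939. Adjusting to match 0.95 gives s ≈ 276.62.
So α = 0.054·276.62 ≈ 14.94, β = 0.946·276.62 ≈ 261.68.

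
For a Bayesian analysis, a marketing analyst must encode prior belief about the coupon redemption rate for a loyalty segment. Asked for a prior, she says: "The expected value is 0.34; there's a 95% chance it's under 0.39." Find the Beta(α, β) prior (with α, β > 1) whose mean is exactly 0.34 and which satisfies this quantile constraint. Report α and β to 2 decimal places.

With mean 0.34 fixed, write α = 0.34s, β = 0.66s where s = α+β.
Need P(θ < 0.39) = 0.95 under Beta(0.34s, 0.66s). Normal approximation: (q−m)/√(m(1−m)/s) ≈ z_{0.95} = 1.64, so s ≈ 0.34·0.66·(1.64)²/(0.39−0.34)² = 242.8.
At s = 242.8: P(θ<0.39) ≈ 0.948. Adjusting to match 0.95 gives s ≈ 249.15.
So α = 0.34·249.15 ≈ 84.71, β = 0.66·249.15 ≈ 164.44.

α ≈ 84.71, β ≈ 164.44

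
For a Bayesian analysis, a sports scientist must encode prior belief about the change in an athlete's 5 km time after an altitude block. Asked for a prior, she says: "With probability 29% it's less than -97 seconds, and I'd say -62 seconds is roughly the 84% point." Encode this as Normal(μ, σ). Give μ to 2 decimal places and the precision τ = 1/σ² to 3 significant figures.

The p-quantile of Normal(μ,σ) is μ + z_p·σ, with z_{0.29} = -0.5534 and z_{0.84} = 0.9945.
Eliminate σ: μ = (z₂·x₁ − z₁·x₂)/(z₂ − z₁) = (0.9945·-97 − (-0.5534)·-62)/1.548 = -84.49.
Then σ = (x₂ − x₁)/(z₂ − z₁) = (-62 − -97)/1.548 = 22.61.
Precision τ = 1/σ² = 1/22.61² = 0.00196.

μ = -84.49, τ = 0.00196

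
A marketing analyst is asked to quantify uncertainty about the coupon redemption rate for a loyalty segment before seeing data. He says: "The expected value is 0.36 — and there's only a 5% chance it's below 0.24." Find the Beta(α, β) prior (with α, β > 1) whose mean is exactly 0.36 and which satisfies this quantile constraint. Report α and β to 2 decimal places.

α ≈ 14.23, β ≈ 25.30

With mean 0.36 fixed, write α = 0.36s, β = 0.64s where s = α+β.
Need P(θ < 0.24) = 0.05 under Beta(0.36s, 0.64s). Normal approximation: (q−m)/√(m(1−m)/s) ≈ z_{0.05} = -1.64, so s ≈ 0.36·0.64·(-1.64)²/(0.24−0.36)² = 43.3.
At s = 43.3: P(θ<0.24) ≈ 0.042. Adjusting to match 0.05 gives s ≈ 39.53.
So α = 0.36·39.53 ≈ 14.23, β = 0.64·39.53 ≈ 25.30.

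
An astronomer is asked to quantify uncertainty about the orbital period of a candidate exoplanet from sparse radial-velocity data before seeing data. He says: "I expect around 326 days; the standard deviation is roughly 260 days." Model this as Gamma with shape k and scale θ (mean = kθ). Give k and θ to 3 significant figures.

k ≈ 1.57, θ ≈ 207

For Gamma(k, scale θ): mean = kθ, variance = kθ², so CV = 1/√k.
CV = SD/mean = 260/326 = 0.7975, hence k = 1/CV² = 1.57.
Then θ = mean/k = 326/1.57 = 207.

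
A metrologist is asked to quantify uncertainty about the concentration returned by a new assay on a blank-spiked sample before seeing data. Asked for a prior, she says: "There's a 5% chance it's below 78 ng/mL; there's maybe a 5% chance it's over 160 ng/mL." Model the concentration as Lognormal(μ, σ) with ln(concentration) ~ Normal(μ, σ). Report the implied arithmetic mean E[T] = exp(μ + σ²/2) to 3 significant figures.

If T ~ Lognormal(μ,σ) then ln T ~ Normal(μ,σ), so the p-quantile of ln T is μ + z_p·σ.
ln(78) = 4.357 and ln(160) = 5.075; z_{0.05} = -1.645, z_{0.95} = 1.645.
σ = (5.075 − 4.357)/(1.645 − (-1.645)) = 0.218.
μ = 4.357 − (-1.645)·0.218 = 4.716.
E[T] = exp(μ + σ²/2) = exp(4.716 + 0.0238) = 114 ng/mL.

E[T] ≈ 114 ng/mL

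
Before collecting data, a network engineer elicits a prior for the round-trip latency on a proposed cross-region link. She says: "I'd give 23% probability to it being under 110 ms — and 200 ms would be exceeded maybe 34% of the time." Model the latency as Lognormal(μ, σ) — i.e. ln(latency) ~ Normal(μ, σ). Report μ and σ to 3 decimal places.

μ ≈ 5.084, σ ≈ 0.519

If T ~ Lognormal(μ,σ) then ln T ~ Normal(μ,σ), so the p-quantile of ln T is μ + z_p·σ.
ln(110) = 4.7 and ln(200) = 5.298; z_{0.23} = -0.7388, z_{0.66} = 0.4125.
σ = (5.298 − 4.7)/(0.4125 − (-0.7388)) = 0.519.
μ = 4.7 − (-0.7388)·0.519 = 5.084.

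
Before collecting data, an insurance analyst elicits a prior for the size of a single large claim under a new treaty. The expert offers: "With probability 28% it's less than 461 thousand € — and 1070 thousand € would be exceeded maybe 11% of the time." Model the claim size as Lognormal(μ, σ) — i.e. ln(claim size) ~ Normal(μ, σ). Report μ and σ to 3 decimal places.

μ ≈ 6.405, σ ≈ 0.465

If T ~ Lognormal(μ,σ) then ln T ~ Normal(μ,σ), so the p-quantile of ln T is μ + z_p·σ.
ln(461) = 6.133 and ln(1070) = 6.975; z_{0.28} = -0.5828, z_{0.89} = 1.227.
σ = (6.975 − 6.133)/(1.227 − (-0.5828)) = 0.465.
μ = 6.133 − (-0.5828)·0.465 = 6.405.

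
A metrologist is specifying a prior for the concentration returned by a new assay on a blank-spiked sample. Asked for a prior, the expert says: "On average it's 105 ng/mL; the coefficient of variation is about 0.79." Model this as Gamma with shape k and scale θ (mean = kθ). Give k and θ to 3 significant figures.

k ≈ 1.6, θ ≈ 65.5

For Gamma(k, scale θ): mean = kθ, variance = kθ², so CV = 1/√k.
CV = 0.79, hence k = 1/CV² = 1.6.
Then θ = mean/k = 105/1.6 = 65.5.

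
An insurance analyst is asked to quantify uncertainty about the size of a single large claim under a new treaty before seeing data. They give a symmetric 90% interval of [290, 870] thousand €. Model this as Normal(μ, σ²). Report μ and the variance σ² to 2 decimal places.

A symmetric 90% interval runs μ ± z·σ with z = 1.645.
Half-width = 290, so σ = 290/1.645 = 176.307 and σ² = 31084.33.
μ is the interval midpoint, 580.00.

μ = 580.00, σ² = 31084.33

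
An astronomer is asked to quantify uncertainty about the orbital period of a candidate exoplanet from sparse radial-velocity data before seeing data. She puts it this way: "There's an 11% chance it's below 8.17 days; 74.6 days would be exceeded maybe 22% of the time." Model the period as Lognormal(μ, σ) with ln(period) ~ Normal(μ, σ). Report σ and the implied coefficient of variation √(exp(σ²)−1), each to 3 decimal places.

σ ≈ 1.107, CV ≈ 1.550

If T ~ Lognormal(μ,σ) then ln T ~ Normal(μ,σ), so the p-quantile of ln T is μ + z_p·σ.
ln(8.17) = 2.1 and ln(74.6) = 4.312; z_{0.11} = -1.227, z_{0.78} = 0.7722.
σ = (4.312 − 2.1)/(0.7722 − (-1.227)) = 1.107.
μ = 2.1 − (-1.227)·1.107 = 3.458.
CV = √(exp(σ²)−1) = √(exp(1.2244)−1) = 1.550.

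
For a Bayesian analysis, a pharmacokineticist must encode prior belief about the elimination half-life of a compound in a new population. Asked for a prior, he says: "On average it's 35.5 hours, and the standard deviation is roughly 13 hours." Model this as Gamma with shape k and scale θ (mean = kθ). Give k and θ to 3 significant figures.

For Gamma(k, scale θ): mean = kθ, variance = kθ², so CV = 1/√k.
CV = SD/mean = 13/35.5 = 0.3662, hence k = 1/CV² = 7.46.
Then θ = mean/k = 35.5/7.46 = 4.76.

k ≈ 7.46, θ ≈ 4.76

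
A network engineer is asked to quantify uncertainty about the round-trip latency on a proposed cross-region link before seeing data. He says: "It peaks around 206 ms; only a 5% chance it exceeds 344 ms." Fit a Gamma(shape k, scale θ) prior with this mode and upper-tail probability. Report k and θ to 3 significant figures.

Gamma(k,θ) with k>1 has mode (k−1)θ, so θ = 206/(k−1).
Need P(X < 344) = 0.95 with θ tied to k this way. Start at k = 2, θ = 206: P(X<344) ≈ 0.497.
Too low — raise k to concentrate. Iterating converges to k ≈ 11.6.
Then θ = 206/(11.6−1) ≈ 19.4.

k ≈ 11.6, θ ≈ 19.4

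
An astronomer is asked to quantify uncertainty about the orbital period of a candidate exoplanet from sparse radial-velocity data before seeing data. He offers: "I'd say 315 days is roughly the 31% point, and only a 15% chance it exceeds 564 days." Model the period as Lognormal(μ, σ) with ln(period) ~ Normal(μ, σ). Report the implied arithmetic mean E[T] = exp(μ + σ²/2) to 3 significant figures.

E[T] ≈ 409 days

If T ~ Lognormal(μ,σ) then ln T ~ Normal(μ,σ), so the p-quantile of ln T is μ + z_p·σ.
ln(315) = 5.753 and ln(564) = 6.335; z_{0.31} = -0.4959, z_{0.85} = 1.036.
σ = (6.335 − 5.753)/(1.036 − (-0.4959)) = 0.380.
μ = 5.753 − (-0.4959)·0.380 = 5.941.
E[T] = exp(μ + σ²/2) = exp(5.941 + 0.0723) = 409 days.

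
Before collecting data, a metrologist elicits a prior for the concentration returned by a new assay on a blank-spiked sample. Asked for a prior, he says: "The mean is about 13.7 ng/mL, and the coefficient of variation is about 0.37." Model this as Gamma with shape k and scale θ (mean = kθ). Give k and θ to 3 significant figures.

k ≈ 7.3, θ ≈ 1.88

For Gamma(k, scale θ): mean = kθ, variance = kθ², so CV = 1/√k.
CV = 0.37, hence k = 1/CV² = 7.3.
Then θ = mean/k = 13.7/7.3 = 1.88.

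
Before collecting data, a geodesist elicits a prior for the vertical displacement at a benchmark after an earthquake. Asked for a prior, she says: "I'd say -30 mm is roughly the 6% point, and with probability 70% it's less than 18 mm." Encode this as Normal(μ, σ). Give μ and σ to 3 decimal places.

μ = 5.894, σ = 23.086

The p-quantile of Normal(μ,σ) is μ + z_p·σ, with z_{0.06} = -1.555 and z_{0.7} = 0.5244.
Eliminate σ: μ = (z₂·x₁ − z₁·x₂)/(z₂ − z₁) = (0.5244·-30 − (-1.555)·18)/2.079 = 5.894.
Then σ = (x₂ − x₁)/(z₂ − z₁) = (18 − -30)/2.079 = 23.086.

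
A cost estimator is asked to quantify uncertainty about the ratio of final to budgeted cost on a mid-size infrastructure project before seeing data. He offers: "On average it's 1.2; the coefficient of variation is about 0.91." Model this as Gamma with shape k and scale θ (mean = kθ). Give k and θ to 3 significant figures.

For Gamma(k, scale θ): mean = kθ, variance = kθ², so CV = 1/√k.
CV = 0.91, hence k = 1/CV² = 1.21.
Then θ = mean/k = 1.2/1.21 = 0.994.

k ≈ 1.21, θ ≈ 0.994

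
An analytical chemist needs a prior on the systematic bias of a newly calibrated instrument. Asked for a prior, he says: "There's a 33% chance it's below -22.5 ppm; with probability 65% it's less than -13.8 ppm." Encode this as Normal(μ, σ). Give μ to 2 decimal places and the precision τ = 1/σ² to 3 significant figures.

For Normal(μ,σ), the p-quantile is μ + z_p·σ. Here z_{0.33} = -0.4399, z_{0.65} = 0.3853.
So -22.5 = μ − 0.4399σ and -13.8 = μ + 0.3853σ.
Subtracting: σ = (-13.8 − -22.5)/(0.3853 − (-0.4399)) = 10.54.
Then μ = -22.5 − (-0.4399)·10.54 = -17.86.
Precision τ = 1/σ² = 1/10.54² = 0.009.

μ = -17.86, τ = 0.009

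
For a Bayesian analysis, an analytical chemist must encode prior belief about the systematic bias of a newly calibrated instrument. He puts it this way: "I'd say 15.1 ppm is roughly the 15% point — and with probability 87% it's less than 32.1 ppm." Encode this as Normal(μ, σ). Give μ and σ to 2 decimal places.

μ = 23.25, σ = 7.86

For Normal(μ,σ), the p-quantile is μ + z_p·σ. Here z_{0.15} = -1.036, z_{0.87} = 1.126.
So 15.1 = μ − 1.036σ and 32.1 = μ + 1.126σ.
Subtracting: σ = (32.1 − 15.1)/(1.126 − (-1.036)) = 7.86.
Then μ = 15.1 − (-1.036)·7.86 = 23.25.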